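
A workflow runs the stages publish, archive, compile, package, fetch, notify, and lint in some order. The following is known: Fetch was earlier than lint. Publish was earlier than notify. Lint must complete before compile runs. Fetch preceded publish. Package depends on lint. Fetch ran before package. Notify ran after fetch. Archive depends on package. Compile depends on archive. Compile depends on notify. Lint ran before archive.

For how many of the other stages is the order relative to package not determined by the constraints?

Forced before package: fetch and lint; forced after package: archive and compile.
That leaves notify and publish with no forced order relative to package — 2.

2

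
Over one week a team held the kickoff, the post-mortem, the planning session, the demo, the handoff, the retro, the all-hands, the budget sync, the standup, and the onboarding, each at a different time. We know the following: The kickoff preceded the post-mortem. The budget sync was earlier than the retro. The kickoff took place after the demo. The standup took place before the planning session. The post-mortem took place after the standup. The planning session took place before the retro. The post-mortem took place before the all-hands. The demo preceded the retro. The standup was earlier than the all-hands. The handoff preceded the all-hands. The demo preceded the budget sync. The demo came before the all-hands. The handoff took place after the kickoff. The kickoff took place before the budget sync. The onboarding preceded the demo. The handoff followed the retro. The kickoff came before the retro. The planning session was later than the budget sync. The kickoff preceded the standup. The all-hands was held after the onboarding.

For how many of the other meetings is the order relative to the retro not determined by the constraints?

1

Forced before the retro: the budget sync, the demo, the kickoff, the onboarding, the planning session, and the standup; forced after the retro: the all-hands and the handoff.
That leaves the post-mortem with no forced order relative to the retro — 1.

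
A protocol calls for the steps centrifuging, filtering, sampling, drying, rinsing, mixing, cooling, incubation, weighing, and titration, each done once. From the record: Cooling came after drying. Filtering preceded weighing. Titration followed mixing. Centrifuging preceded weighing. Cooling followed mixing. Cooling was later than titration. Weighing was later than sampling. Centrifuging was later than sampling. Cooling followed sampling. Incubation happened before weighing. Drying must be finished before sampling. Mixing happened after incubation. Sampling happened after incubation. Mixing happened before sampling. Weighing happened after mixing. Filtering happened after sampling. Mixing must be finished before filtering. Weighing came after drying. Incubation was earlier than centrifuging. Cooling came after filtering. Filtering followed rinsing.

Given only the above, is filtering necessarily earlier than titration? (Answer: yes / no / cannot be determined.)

No chain of stated constraints runs from filtering to titration, and none runs from titration to filtering either.
So the relative order of filtering and titration is not fixed by the given facts.

cannot be determined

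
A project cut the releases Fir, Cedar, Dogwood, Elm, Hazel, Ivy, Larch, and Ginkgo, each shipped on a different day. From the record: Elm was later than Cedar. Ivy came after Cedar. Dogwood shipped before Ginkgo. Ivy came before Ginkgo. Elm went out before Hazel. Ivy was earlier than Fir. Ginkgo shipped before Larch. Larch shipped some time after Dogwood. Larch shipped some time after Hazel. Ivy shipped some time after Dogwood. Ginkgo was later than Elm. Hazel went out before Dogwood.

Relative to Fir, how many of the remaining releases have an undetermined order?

2

Forced before Fir: Cedar, Dogwood, Elm, Hazel, and Ivy.
That leaves Ginkgo and Larch with no forced order relative to Fir — 2.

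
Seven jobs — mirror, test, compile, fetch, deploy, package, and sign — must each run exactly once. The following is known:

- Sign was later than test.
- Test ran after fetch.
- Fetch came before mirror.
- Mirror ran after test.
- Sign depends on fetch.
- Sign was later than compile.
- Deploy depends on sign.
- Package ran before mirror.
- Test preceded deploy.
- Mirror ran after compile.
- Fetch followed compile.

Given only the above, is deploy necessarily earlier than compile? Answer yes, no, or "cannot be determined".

Tracing the constraints gives compile → sign → deploy, so compile must come before deploy.
That means deploy cannot be before compile.

no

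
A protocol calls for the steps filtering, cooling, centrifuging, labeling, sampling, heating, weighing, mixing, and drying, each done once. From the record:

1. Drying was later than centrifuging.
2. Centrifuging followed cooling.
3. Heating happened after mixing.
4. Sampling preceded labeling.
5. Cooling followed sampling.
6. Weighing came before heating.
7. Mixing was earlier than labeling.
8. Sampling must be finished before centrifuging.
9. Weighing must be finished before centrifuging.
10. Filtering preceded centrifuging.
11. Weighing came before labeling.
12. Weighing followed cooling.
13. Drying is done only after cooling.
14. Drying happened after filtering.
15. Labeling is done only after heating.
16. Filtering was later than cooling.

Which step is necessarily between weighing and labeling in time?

heating

Tracing the constraints gives weighing → heating → labeling, so heating sits after weighing and before labeling.
No other step is forced both after weighing and before labeling.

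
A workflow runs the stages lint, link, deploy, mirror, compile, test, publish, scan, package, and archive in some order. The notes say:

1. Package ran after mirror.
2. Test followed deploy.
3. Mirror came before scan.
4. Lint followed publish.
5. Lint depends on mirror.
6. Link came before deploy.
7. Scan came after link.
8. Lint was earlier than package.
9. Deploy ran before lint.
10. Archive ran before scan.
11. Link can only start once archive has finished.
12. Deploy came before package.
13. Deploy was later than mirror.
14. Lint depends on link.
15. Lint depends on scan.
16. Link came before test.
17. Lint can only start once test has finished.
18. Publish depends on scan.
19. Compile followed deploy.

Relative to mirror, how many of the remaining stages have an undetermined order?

Forced after mirror: compile, deploy, lint, package, publish, scan, and test.
That leaves archive and link with no forced order relative to mirror — 2.

2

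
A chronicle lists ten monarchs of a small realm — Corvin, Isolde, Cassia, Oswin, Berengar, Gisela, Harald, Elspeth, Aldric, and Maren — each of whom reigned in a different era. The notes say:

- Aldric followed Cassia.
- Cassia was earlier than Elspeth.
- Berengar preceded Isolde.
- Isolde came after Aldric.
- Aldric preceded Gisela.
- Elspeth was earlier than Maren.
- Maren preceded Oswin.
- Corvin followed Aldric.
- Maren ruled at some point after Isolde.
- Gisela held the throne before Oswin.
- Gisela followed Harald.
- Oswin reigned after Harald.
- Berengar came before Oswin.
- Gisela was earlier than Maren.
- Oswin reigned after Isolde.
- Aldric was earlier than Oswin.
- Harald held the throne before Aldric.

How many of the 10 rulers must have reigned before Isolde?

Directly stated before Isolde: Aldric and Berengar.
Cassia reaches Isolde via Cassia → Aldric → Isolde.
Harald reaches Isolde via Harald → Aldric → Isolde.
That's Aldric, Berengar, Cassia, and Harald — 4 in all.

4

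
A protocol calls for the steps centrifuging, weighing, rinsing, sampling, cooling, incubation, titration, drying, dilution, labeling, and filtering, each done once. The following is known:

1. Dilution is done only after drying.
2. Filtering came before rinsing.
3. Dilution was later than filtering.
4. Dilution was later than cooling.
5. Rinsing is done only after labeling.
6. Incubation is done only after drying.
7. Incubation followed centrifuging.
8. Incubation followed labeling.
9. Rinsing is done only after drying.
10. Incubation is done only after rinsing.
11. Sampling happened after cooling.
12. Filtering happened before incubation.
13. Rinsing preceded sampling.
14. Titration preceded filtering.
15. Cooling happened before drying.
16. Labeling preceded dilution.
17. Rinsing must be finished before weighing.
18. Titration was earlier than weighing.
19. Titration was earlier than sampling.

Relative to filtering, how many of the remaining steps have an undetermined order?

Forced before filtering: titration; forced after filtering: dilution, incubation, rinsing, sampling, and weighing.
That leaves centrifuging, cooling, drying, and labeling with no forced order relative to filtering — 4.

4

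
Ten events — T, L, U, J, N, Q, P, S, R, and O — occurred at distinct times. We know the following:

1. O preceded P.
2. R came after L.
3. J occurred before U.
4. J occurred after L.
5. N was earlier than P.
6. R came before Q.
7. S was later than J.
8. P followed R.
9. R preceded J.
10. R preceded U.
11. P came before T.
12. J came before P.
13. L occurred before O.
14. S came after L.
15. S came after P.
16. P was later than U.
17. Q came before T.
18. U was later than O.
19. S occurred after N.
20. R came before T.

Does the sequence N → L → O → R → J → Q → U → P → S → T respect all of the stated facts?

Check each stated constraint against the proposed order — e.g. L is ahead of S; N is ahead of S. Every pair is in the required order; nothing is violated.

yes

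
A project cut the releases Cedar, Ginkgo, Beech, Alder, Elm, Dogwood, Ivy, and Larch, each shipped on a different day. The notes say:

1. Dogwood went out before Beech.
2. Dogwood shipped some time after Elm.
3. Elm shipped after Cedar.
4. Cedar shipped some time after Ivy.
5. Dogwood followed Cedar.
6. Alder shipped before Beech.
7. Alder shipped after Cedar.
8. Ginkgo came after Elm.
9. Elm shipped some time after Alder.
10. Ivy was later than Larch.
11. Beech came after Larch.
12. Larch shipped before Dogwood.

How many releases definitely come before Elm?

Directly stated before Elm: Alder and Cedar.
Ivy reaches Elm via Ivy → Cedar → Elm.
Larch reaches Elm via Larch → Ivy → Cedar → Elm.
No chain forces Ginkgo (or any of the others) ahead of Elm.
That's Alder, Cedar, Ivy, and Larch — 4 in all.

4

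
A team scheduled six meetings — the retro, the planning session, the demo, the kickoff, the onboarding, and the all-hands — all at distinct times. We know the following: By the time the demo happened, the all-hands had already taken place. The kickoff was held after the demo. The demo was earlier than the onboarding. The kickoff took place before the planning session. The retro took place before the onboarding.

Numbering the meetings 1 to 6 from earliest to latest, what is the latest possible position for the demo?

The demo must come before the kickoff, the onboarding, and the planning session — 3 meetings forced after it.
Everything else can be placed before the demo in some valid order, so the demo can sit as late as position 6 − 3 = 3.

3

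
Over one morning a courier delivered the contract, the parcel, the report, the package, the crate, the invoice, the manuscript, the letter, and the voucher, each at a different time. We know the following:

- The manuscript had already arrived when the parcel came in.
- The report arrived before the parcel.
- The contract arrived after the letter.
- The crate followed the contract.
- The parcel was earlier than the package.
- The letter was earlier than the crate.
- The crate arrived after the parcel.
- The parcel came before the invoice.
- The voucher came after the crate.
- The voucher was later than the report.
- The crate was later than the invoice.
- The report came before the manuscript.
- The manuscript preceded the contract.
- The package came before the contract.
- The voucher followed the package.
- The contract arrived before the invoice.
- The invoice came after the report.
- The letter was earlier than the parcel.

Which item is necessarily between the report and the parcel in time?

the manuscript

Tracing the constraints gives the report → the manuscript → the parcel, so the manuscript sits after the report and before the parcel.
No other item is forced both after the report and before the parcel.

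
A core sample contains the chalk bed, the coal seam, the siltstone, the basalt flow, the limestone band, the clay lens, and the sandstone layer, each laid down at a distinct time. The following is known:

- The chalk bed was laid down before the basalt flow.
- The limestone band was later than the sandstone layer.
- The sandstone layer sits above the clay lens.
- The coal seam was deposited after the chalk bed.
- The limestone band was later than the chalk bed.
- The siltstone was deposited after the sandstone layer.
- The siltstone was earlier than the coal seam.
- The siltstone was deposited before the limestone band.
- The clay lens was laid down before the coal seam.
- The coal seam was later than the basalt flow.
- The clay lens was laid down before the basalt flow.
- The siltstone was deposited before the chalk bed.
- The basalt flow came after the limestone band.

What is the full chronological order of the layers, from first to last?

the clay lens, the sandstone layer, the siltstone, the chalk bed, the limestone band, the basalt flow, the coal seam

The constraints fix every adjacent pair, so only one ordering works:
the clay lens → the sandstone layer → the siltstone → the chalk bed → the limestone band → the basalt flow → the coal seam.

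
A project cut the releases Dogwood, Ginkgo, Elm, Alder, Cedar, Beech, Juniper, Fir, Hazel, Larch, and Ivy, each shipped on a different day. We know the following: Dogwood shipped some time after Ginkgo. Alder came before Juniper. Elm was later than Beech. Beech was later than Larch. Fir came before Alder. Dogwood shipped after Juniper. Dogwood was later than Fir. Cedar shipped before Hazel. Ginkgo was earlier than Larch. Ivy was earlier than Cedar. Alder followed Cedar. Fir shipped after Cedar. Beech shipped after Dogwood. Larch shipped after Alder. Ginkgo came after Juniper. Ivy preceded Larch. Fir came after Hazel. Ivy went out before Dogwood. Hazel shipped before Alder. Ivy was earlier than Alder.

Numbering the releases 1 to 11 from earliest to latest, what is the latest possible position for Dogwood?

Dogwood must come before Beech and Elm — 2 releases forced after it.
Everything else can be placed before Dogwood in some valid order, so Dogwood can sit as late as position 11 − 2 = 9.

9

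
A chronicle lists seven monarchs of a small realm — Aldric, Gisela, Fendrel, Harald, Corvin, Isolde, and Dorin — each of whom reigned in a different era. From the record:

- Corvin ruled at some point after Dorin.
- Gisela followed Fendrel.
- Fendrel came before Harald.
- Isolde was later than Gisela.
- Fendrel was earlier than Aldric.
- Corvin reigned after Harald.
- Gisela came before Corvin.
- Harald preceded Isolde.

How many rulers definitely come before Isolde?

Directly stated before Isolde: Gisela and Harald.
Fendrel reaches Isolde via Fendrel → Harald → Isolde.
That's Fendrel, Gisela, and Harald — 3 in all.

3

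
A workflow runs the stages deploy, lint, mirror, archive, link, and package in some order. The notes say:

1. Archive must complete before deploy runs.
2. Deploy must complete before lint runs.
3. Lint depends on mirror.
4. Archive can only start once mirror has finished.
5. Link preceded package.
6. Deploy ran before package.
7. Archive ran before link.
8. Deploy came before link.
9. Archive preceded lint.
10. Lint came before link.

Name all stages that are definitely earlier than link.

Directly stated before link: archive, deploy, and lint.
Mirror reaches link via mirror → archive → link.
No chain forces package ahead of link.

archive, deploy, lint, mirror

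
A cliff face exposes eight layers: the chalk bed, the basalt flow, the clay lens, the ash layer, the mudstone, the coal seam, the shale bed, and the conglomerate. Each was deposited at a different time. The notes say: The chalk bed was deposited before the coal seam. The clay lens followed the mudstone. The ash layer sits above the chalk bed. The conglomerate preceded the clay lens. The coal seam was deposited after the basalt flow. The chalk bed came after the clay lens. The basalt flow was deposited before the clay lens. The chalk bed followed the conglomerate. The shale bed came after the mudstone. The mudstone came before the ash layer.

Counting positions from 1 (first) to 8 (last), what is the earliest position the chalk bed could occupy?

5

The basalt flow, the clay lens, the conglomerate, and the mudstone must all come before the chalk bed — 4 forced predecessors.
Nothing else is forced ahead of the chalk bed, so its earliest slot is position 4 + 1 = 5.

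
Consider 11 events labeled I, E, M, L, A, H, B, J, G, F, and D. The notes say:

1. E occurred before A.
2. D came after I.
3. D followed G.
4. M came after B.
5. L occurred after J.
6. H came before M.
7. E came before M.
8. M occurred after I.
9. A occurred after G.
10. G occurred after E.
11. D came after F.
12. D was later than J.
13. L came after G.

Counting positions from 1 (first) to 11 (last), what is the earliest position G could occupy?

2

E must come before G — 1 forced predecessor.
Nothing else is forced ahead of G, so its earliest slot is position 1 + 1 = 2.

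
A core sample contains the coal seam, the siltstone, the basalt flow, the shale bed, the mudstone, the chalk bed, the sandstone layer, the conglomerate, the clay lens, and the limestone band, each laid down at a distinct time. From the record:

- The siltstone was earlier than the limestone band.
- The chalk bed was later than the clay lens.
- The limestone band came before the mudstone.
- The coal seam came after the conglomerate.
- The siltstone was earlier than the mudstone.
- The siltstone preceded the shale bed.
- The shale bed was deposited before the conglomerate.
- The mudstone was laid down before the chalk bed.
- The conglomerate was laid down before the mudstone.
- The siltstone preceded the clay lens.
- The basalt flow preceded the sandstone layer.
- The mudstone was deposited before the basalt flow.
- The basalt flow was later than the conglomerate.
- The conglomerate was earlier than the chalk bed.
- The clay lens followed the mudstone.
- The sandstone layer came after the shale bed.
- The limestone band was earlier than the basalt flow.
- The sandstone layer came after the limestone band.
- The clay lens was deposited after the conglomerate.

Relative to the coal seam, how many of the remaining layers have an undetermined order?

Forced before the coal seam: the conglomerate, the shale bed, and the siltstone.
That leaves the basalt flow, the chalk bed, the clay lens, the limestone band, the mudstone, and the sandstone layer with no forced order relative to the coal seam — 6.

6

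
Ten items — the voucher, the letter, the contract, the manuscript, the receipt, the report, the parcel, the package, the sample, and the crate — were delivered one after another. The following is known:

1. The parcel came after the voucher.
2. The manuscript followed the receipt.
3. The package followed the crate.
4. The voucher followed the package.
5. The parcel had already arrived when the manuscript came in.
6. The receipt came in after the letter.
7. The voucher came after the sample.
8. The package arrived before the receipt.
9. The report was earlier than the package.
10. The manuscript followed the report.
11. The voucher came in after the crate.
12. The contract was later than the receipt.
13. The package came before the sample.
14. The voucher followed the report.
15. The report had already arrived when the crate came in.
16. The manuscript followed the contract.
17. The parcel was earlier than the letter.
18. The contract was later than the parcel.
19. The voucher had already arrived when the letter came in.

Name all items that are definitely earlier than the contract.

Directly stated before the contract: the parcel and the receipt.
The crate reaches the contract via the crate → the voucher → the parcel → the contract.
The letter reaches the contract via the letter → the receipt → the contract.
The package reaches the contract via the package → the receipt → the contract.
Likewise the report, the sample, and the voucher each reach the contract by chaining the stated constraints.

the crate, the letter, the package, the parcel, the receipt, the report, the sample, the voucher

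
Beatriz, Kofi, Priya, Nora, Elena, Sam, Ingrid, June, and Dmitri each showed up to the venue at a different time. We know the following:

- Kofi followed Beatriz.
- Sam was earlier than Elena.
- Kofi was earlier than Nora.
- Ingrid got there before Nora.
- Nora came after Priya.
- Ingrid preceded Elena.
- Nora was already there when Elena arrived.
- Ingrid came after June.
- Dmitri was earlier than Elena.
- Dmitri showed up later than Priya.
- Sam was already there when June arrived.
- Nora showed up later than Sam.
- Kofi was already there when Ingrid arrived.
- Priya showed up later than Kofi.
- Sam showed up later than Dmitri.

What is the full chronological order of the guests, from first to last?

Beatriz, Kofi, Priya, Dmitri, Sam, June, Ingrid, Nora, Elena

The constraints fix every adjacent pair, so only one ordering works:
Beatriz → Kofi → Priya → Dmitri → Sam → June → Ingrid → Nora → Elena.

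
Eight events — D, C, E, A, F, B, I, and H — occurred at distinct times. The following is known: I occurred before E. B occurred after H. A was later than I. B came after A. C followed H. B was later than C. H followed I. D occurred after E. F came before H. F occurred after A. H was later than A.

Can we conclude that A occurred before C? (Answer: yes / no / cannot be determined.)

yes

Chain the constraints: A → H → C. Each link is directly stated, so A comes before C.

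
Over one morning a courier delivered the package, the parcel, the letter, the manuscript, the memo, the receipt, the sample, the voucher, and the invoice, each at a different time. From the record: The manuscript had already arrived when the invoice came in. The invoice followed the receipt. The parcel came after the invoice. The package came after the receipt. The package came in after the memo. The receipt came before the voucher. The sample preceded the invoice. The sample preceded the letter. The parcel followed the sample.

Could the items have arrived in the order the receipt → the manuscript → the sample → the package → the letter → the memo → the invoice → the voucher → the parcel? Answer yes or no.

The constraints require the memo before the package, but in the proposed sequence the package appears ahead of the memo. That one violation is enough.

no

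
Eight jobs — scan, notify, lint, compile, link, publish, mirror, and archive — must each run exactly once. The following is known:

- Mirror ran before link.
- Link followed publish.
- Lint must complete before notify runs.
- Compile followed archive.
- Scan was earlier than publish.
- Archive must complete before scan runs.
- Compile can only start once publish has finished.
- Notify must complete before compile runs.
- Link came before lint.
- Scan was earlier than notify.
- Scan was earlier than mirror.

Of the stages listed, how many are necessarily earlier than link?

4

Directly stated before link: mirror and publish.
Archive reaches link via archive → scan → mirror → link.
Scan reaches link via scan → mirror → link.
No chain forces lint (or any of the others) ahead of link.
That's archive, mirror, publish, and scan — 4 in all.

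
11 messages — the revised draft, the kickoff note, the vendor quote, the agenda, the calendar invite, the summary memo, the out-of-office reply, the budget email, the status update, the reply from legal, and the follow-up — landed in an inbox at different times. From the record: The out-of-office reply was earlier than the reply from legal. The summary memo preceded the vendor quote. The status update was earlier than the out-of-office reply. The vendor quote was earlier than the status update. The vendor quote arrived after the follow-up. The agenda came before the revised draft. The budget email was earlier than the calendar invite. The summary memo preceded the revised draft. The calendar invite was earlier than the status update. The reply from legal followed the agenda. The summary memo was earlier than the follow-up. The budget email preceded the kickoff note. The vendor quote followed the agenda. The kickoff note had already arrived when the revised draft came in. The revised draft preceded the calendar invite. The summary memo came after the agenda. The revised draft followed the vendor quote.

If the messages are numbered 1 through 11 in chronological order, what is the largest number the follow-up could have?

The follow-up must come before the calendar invite, the out-of-office reply, the reply from legal, the revised draft, the status update, and the vendor quote — 6 messages forced after it.
Everything else can be placed before the follow-up in some valid order, so the follow-up can sit as late as position 11 − 6 = 5.

5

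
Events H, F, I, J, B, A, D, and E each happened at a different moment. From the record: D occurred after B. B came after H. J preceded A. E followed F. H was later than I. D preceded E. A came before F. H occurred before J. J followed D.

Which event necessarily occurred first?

I has a chain of constraints placing it before every other event, so I must be first.

I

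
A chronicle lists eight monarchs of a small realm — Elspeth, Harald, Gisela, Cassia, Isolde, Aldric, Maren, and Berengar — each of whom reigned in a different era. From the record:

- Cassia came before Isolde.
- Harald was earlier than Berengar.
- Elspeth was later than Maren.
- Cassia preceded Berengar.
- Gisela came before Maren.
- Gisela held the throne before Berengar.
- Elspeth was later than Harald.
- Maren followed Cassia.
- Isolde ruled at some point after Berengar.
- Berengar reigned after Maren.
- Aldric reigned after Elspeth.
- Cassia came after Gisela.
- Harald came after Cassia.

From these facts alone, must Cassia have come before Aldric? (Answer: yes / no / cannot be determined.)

Chain the constraints: Cassia → Maren → Elspeth → Aldric. Each link is directly stated, so Cassia comes before Aldric.

yes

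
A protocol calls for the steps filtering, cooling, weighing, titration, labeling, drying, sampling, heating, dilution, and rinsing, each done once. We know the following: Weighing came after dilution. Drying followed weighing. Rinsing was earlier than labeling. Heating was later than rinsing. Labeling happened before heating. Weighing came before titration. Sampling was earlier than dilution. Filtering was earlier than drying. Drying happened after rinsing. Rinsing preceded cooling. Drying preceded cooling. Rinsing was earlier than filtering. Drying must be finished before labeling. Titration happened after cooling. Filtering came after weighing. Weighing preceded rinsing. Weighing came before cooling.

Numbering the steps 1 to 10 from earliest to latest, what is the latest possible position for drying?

Drying must come before cooling, heating, labeling, and titration — 4 steps forced after it.
Everything else can be placed before drying in some valid order, so drying can sit as late as position 10 − 4 = 6.

6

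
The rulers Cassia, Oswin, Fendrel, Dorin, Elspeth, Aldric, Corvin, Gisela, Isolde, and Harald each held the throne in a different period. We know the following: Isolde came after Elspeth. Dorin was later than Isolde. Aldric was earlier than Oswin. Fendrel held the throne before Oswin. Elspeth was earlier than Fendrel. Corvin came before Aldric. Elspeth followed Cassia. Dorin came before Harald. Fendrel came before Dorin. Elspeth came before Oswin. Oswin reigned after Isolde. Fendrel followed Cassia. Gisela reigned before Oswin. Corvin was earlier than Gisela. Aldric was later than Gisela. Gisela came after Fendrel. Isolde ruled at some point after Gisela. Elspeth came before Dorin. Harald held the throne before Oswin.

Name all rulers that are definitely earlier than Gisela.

Directly stated before Gisela: Corvin and Fendrel.
Cassia reaches Gisela via Cassia → Fendrel → Gisela.
Elspeth reaches Gisela via Elspeth → Fendrel → Gisela.

Cassia, Corvin, Elspeth, Fendrel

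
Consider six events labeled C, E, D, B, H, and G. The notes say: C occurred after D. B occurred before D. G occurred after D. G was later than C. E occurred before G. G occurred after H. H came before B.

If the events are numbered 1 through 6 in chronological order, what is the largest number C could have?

5

C must come before G — 1 event forced after it.
Everything else can be placed before C in some valid order, so C can sit as late as position 6 − 1 = 5.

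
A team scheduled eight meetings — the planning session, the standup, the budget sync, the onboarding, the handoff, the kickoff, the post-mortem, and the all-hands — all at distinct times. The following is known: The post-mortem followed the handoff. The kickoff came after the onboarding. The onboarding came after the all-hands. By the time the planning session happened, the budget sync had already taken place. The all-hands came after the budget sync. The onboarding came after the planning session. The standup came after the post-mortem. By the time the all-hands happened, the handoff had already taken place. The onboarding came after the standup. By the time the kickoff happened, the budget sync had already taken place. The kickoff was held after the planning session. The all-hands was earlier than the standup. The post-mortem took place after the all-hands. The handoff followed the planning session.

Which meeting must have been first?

The budget sync has a chain of constraints placing it before every other meeting, so the budget sync must be first.

the budget sync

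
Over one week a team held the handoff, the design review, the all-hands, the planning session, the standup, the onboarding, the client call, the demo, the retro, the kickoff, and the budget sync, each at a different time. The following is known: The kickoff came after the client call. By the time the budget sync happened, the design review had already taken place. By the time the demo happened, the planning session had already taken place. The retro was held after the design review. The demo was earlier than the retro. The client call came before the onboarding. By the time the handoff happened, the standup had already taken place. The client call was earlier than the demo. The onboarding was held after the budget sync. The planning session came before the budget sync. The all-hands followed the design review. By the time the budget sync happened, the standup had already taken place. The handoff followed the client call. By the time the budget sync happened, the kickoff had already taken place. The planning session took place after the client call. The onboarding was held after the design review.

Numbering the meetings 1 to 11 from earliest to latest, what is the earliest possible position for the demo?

3

The client call and the planning session must both come before the demo — 2 forced predecessors.
Nothing else is forced ahead of the demo, so its earliest slot is position 2 + 1 = 3.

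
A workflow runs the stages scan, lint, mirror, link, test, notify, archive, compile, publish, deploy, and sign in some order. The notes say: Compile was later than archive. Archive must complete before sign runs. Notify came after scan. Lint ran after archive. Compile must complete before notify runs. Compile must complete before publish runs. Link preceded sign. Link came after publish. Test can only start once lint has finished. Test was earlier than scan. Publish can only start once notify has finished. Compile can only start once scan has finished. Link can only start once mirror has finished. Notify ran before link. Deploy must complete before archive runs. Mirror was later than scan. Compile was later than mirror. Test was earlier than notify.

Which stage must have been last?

sign

Every other stage has a chain of constraints placing it before sign, so sign is last.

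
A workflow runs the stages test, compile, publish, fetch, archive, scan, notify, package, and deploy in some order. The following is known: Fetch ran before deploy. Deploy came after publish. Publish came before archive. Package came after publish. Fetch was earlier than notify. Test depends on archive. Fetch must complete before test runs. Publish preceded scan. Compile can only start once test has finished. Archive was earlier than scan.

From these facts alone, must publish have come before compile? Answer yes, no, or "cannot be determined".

Chain the constraints: publish → archive → test → compile. Each link is directly stated, so publish comes before compile.

yes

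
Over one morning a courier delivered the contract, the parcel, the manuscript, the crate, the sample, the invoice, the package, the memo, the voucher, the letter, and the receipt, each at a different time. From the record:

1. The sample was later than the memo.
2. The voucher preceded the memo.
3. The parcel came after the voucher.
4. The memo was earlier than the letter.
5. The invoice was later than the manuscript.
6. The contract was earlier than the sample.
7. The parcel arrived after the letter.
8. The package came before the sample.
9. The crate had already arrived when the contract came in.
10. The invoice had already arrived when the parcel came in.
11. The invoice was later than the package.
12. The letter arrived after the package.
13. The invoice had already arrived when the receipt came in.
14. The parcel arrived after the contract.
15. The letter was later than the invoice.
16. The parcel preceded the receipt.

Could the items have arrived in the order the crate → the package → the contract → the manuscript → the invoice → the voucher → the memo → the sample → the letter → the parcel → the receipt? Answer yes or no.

Check each stated constraint against the proposed order — e.g. the package is ahead of the letter; the contract is ahead of the parcel. Every pair is in the required order; nothing is violated.

yes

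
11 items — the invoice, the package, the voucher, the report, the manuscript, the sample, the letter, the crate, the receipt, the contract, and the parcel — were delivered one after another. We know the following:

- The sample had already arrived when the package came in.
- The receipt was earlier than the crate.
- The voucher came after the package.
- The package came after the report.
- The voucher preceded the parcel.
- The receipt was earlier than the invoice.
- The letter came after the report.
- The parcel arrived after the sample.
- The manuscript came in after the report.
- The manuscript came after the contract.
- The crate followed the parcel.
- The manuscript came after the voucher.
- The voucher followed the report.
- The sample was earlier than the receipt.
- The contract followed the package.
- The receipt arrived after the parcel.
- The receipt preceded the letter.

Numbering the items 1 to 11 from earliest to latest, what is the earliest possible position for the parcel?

The package, the report, the sample, and the voucher must all come before the parcel — 4 forced predecessors.
Nothing else is forced ahead of the parcel, so its earliest slot is position 4 + 1 = 5.

5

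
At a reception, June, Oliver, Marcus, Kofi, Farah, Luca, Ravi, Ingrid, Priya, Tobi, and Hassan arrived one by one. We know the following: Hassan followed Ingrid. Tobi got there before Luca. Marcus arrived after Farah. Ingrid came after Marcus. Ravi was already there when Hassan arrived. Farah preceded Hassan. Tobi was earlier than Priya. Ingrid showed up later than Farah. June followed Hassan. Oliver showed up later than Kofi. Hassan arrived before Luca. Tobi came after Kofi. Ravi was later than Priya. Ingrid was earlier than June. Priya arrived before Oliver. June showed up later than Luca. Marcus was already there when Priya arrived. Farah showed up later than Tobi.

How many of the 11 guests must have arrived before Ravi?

5

Directly stated before Ravi: Priya.
Farah reaches Ravi via Farah → Marcus → Priya → Ravi.
Kofi reaches Ravi via Kofi → Tobi → Priya → Ravi.
Marcus reaches Ravi via Marcus → Priya → Ravi.
Likewise Tobi reaches Ravi by chaining the stated constraints.
No chain forces June (or any of the others) ahead of Ravi.
That's Farah, Kofi, Marcus, Priya, and Tobi — 5 in all.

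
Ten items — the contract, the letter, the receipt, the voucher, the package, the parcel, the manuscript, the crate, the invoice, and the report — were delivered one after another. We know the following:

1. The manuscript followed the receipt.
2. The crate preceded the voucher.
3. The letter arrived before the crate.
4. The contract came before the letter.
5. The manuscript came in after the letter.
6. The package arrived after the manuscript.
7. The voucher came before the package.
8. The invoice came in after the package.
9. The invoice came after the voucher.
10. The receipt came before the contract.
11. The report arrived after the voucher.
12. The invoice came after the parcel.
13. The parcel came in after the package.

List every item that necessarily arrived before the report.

Directly stated before the report: the voucher.
The contract reaches the report via the contract → the letter → the crate → the voucher → the report.
The crate reaches the report via the crate → the voucher → the report.
The letter reaches the report via the letter → the crate → the voucher → the report.
Likewise the receipt reaches the report by chaining the stated constraints.
No chain forces the parcel (or any of the others) ahead of the report.

the contract, the crate, the letter, the receipt, the voucher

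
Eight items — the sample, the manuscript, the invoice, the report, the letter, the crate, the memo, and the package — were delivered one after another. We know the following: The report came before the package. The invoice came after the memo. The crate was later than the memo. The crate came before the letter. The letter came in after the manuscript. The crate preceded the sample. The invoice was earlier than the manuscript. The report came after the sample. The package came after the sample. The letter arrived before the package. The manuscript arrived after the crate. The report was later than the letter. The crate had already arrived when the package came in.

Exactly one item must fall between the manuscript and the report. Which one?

the letter

Tracing the constraints gives the manuscript → the letter → the report, so the letter sits after the manuscript and before the report.
No other item is forced both after the manuscript and before the report.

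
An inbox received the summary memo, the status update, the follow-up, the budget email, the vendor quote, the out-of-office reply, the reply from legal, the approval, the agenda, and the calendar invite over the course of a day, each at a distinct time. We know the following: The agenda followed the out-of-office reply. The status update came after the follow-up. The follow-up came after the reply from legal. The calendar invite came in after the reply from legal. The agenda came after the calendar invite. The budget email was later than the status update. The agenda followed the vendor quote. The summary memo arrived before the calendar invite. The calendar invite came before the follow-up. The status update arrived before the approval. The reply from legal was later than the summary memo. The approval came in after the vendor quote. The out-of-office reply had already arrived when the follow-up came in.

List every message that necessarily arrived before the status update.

the calendar invite, the follow-up, the out-of-office reply, the reply from legal, the summary memo

Directly stated before the status update: the follow-up.
The calendar invite reaches the status update via the calendar invite → the follow-up → the status update.
The out-of-office reply reaches the status update via the out-of-office reply → the follow-up → the status update.
The reply from legal reaches the status update via the reply from legal → the follow-up → the status update.
Likewise the summary memo reaches the status update by chaining the stated constraints.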